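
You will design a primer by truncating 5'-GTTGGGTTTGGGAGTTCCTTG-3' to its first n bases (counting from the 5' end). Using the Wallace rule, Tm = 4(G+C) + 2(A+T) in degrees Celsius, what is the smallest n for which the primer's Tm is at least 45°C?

First 14 bases: GTTGGGTTTGGGAG → Tm = 44°C (< 45°C)
First 15 bases: GTTGGGTTTGGGAGT → Tm = 46°C (≥ 45°C)
Since every base adds ≥2°C, Tm only increases with n, so the threshold is first crossed at n = 15.

n = 15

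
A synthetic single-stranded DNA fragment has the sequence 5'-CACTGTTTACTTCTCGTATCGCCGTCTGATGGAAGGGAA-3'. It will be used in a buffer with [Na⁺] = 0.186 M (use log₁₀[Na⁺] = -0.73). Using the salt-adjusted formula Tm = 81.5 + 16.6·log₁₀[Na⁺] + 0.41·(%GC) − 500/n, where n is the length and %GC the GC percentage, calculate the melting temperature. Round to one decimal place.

Length n = 39. Base counts: C=9, A=8, T=12, G=10
G+C = 19, so %GC = 19/39 × 100 = 48.718%
Salt term: 16.6 × (-0.73) = -12.118
GC term: 0.41 × 48.718 = 19.974; length term: −500/39 = −12.821
Tm = 81.5 + (-12.118) + 19.974 − 12.821 = 76.535 → 76.5°C

76.5°C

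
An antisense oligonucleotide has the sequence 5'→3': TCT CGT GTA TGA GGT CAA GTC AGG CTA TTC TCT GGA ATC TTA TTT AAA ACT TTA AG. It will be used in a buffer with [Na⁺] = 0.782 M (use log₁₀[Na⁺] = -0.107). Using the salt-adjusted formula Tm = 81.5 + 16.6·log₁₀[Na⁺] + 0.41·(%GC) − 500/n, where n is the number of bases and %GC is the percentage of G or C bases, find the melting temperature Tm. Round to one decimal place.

Length n = 56. Base counts: A=15, G=11, C=9, T=21
G+C = 20, so %GC = 20/56 × 100 = 35.714%
Salt term: 16.6 × (-0.107) = -1.776
GC term: 0.41 × 35.714 = 14.643; length term: −500/56 = −8.929
Tm = 81.5 + (-1.776) + 14.643 − 8.929 = 85.438 → 85.4°C

85.4°C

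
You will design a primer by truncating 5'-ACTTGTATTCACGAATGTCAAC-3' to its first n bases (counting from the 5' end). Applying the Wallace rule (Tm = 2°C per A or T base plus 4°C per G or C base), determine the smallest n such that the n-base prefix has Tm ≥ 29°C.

First 11 bases: ACTTGTATTCA → Tm = 28°C (< 29°C)
First 12 bases: ACTTGTATTCAC → Tm = 32°C (≥ 29°C)
Each additional base adds 2°C (A/T) or 4°C (G/C), so Tm is non-decreasing in n; n = 12 is the first length to reach 29°C.

n = 12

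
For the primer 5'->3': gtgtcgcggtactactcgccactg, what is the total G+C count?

Base counts: G=7, C=8, T=6, A=3
Total G or C: 7 + 8 = 15

15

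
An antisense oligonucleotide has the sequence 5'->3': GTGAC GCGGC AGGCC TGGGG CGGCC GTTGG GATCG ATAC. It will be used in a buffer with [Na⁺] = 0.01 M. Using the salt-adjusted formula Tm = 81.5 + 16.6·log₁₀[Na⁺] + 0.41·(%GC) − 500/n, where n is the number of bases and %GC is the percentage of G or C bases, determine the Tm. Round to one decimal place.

Length n = 39. T=6, A=5, C=10, G=18
G+C = 28, so %GC = 28/39 × 100 = 71.795%
Salt term: 16.6 × (-2) = -33.2
GC term: 0.41 × 71.795 = 29.436; length term: −500/39 = −12.821
Tm = 81.5 + (-33.2) + 29.436 − 12.821 = 64.915 → 64.9°C

64.9°C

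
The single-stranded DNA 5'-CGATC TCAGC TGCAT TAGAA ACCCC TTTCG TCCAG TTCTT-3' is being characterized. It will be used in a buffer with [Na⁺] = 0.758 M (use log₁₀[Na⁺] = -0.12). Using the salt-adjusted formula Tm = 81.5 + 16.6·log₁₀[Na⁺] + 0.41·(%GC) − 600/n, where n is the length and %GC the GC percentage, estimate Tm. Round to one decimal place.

Length n = 40. T=13, C=13, A=8, G=6
G+C = 19, so %GC = 19/40 × 100 = 47.5%
Salt term: 16.6 × (-0.12) = -1.992
GC term: 0.41 × 47.5 = 19.475; length term: −600/40 = −15
Tm = 81.5 + (-1.992) + 19.475 − 15 = 83.983 → 84.0°C

84.0°C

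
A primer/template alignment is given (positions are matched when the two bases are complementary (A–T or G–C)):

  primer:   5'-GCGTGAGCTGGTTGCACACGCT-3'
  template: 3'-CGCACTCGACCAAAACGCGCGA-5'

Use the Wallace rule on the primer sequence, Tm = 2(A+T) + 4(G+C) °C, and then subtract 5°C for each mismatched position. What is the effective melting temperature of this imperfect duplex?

Primer base counts: A=3, T=5, G=8, C=6 → A+T=8, G+C=14
Perfect-match Tm = 2(8) + 4(14) = 16 + 56 = 72°C
Mismatches (positions where the bases are not complementary): 4 (at positions 14, 15, 16, 18)
Effective Tm = 72 − 4×5 = 72 − 20 = 52°C

52°C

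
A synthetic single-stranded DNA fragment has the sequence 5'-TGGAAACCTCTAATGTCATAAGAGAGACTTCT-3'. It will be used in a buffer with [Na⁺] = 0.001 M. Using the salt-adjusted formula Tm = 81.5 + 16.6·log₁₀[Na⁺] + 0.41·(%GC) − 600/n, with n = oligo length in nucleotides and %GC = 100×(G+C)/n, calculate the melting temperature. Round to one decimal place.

Length n = 32. Scanning the sequence gives C=6, A=11, G=6, T=9.
G+C = 12, so %GC = 12/32 × 100 = 37.5%
Salt term: 16.6 × (-3) = -49.8
GC term: 0.41 × 37.5 = 15.375; length term: −600/32 = −18.75
Tm = 81.5 + (-49.8) + 15.375 − 18.75 = 28.325 → 28.3°C

28.3°C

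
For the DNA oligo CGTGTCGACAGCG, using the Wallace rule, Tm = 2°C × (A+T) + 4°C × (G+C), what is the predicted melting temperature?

Counting bases: T=2, C=4, A=2, G=5
AT pairs contribute 4, GC pairs contribute 9.
Tm = 2(4) + 4(9) = 8 + 36 = 44°C

44°C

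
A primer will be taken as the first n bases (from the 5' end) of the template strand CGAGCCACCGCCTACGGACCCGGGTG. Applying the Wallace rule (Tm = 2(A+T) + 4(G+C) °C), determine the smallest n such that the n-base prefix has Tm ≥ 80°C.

n = 23

First 22 bases: CGAGCCACCGCCTACGGACCCG → Tm = 78°C (< 80°C)
First 23 bases: CGAGCCACCGCCTACGGACCCGG → Tm = 82°C (≥ 80°C)
Since every base adds ≥2°C, Tm only increases with n, so the threshold is first crossed at n = 23.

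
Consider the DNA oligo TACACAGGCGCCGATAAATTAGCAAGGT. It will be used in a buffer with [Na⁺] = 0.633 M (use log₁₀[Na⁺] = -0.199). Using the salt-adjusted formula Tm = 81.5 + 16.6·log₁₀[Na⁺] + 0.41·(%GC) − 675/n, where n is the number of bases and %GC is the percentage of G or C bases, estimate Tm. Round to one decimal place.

73.1°C

Length n = 28. Base counts: G=7, A=10, T=5, C=6
G+C = 13, so %GC = 13/28 × 100 = 46.429%
Salt term: 16.6 × (-0.199) = -3.303
GC term: 0.41 × 46.429 = 19.036; length term: −675/28 = −24.107
Tm = 81.5 + (-3.303) + 19.036 − 24.107 = 73.126 → 73.1°C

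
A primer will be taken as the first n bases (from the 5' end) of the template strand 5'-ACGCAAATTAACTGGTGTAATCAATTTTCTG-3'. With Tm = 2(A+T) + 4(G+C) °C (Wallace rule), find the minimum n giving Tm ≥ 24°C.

First 8 bases: ACGCAAAT → Tm = 22°C (< 24°C)
First 9 bases: ACGCAAATT → Tm = 24°C (≥ 24°C)
Since every base adds ≥2°C, Tm only increases with n, so the threshold is first crossed at n = 9.

n = 9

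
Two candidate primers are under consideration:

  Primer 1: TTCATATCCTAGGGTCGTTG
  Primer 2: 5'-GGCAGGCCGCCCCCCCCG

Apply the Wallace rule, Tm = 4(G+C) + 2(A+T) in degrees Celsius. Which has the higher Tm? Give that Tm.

Primer 2, 70°C

Primer 1: A+T=11, G+C=9 → Tm = 2(11)+4(9) = 58°C
Primer 2: A+T=1, G+C=17 → Tm = 2(1)+4(17) = 70°C
58°C vs 70°C → primer 2 is higher.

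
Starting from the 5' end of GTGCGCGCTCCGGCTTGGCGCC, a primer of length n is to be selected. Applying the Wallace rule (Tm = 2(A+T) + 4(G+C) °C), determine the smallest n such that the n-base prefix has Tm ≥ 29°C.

First 7 bases: GTGCGCG → Tm = 26°C (< 29°C)
First 8 bases: GTGCGCGC → Tm = 30°C (≥ 29°C)
Each additional base adds 2°C (A/T) or 4°C (G/C), so Tm is non-decreasing in n; n = 8 is the first length to reach 29°C.

n = 8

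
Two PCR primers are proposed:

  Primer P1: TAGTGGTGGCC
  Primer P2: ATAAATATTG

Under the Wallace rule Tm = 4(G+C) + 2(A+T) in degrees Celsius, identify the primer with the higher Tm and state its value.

Primer P1, 36°C

Primer P1: A+T=4, G+C=7 → Tm = 2(4)+4(7) = 36°C
Primer P2: A+T=9, G+C=1 → Tm = 2(9)+4(1) = 22°C
36°C vs 22°C → primer P1 is higher.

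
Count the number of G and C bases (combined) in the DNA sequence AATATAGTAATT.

1

Base counts: A=6, C=0, G=1, T=5
Total G or C: 1 + 0 = 1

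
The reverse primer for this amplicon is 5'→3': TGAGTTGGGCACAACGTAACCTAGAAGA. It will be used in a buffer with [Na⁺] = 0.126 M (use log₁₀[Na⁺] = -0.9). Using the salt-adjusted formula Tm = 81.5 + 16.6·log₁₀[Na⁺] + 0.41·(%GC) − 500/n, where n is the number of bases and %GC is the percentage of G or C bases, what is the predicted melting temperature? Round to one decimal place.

67.7°C

Length n = 28. Counting bases: C=5, A=10, G=8, T=5
G+C = 13, so %GC = 13/28 × 100 = 46.429%
Salt term: 16.6 × (-0.9) = -14.94
GC term: 0.41 × 46.429 = 19.036; length term: −500/28 = −17.857
Tm = 81.5 + (-14.94) + 19.036 − 17.857 = 67.739 → 67.7°C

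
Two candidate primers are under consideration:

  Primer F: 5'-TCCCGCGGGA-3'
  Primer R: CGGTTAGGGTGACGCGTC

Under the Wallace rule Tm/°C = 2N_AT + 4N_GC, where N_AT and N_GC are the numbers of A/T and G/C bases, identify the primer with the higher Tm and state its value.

Primer R, 60°C

Primer F: A+T=2, G+C=8 → Tm = 2(2)+4(8) = 36°C
Primer R: A+T=6, G+C=12 → Tm = 2(6)+4(12) = 60°C
36°C vs 60°C → primer R is higher.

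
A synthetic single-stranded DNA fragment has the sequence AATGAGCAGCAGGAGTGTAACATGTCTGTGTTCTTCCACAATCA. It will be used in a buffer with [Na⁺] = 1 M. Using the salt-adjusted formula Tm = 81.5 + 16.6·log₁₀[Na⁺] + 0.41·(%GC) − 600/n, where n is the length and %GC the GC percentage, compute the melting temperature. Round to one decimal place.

85.6°C

Length n = 44. C=9, T=12, A=13, G=10
G+C = 19, so %GC = 19/44 × 100 = 43.182%
Salt term: 16.6 × (0) = 0
GC term: 0.41 × 43.182 = 17.705; length term: −600/44 = −13.636
Tm = 81.5 + (0) + 17.705 − 13.636 = 85.569 → 85.6°C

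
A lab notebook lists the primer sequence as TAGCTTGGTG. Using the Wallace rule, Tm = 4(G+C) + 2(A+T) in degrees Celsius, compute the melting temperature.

30°C

Base counts: G=4, T=4, C=1, A=1
AT pairs contribute 5, GC pairs contribute 5.
Tm = 4·5 + 2·5 = 20 + 10 = 30°C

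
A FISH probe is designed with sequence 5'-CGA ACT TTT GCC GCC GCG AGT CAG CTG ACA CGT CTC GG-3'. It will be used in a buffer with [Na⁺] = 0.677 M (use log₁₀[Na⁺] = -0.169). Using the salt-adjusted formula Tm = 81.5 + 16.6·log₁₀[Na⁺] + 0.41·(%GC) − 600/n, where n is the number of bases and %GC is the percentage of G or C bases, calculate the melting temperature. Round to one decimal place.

88.8°C

Length n = 38. G=11, C=13, T=8, A=6
G+C = 24, so %GC = 24/38 × 100 = 63.158%
Salt term: 16.6 × (-0.169) = -2.805
GC term: 0.41 × 63.158 = 25.895; length term: −600/38 = −15.789
Tm = 81.5 + (-2.805) + 25.895 − 15.789 = 88.801 → 88.8°C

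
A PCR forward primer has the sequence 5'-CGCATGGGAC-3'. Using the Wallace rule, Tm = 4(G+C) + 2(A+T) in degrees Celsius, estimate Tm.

Base counts: A=2, G=4, T=1, C=3
A+T = 3, G+C = 7
Tm = 4·7 + 2·3 = 28 + 6 = 34°C

34°C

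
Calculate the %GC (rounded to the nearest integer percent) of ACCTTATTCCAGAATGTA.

33%

Base counts: C=4, G=2, T=6, A=6
G+C = 2 + 4 = 6 out of 18 bases
%GC = 6/18 × 100 = 33.33% ≈ 33%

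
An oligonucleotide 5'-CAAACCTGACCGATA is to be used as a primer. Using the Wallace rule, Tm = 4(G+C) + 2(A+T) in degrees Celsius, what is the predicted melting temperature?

44°C

Base counts: C=5, T=2, A=6, G=2
So N_AT = 8 and N_GC = 7.
Tm = 2(8) + 4(7) = 16 + 28 = 44°C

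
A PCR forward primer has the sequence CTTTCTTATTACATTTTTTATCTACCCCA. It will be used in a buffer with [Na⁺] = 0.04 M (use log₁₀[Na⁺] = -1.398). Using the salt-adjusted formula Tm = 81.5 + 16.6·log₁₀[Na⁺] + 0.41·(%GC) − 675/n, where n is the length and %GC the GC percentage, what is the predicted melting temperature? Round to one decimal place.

Length n = 29. Scanning the sequence gives G=0, T=15, A=6, C=8.
G+C = 8, so %GC = 8/29 × 100 = 27.586%
Salt term: 16.6 × (-1.398) = -23.207
GC term: 0.41 × 27.586 = 11.31; length term: −675/29 = −23.276
Tm = 81.5 + (-23.207) + 11.31 − 23.276 = 46.327 → 46.3°C

46.3°C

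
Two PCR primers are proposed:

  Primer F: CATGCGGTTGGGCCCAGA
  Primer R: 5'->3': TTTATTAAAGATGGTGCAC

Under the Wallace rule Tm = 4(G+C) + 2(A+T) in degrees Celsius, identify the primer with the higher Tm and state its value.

Primer F: A+T=6, G+C=12 → Tm = 2(6)+4(12) = 60°C
Primer R: A+T=13, G+C=6 → Tm = 2(13)+4(6) = 50°C
60°C vs 50°C → primer F is higher.

Primer F, 60°C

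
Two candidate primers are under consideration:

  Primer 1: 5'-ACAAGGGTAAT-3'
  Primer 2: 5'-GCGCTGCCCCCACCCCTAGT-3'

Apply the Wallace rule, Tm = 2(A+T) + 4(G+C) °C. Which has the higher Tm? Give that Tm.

Primer 2, 70°C

Primer 1: A+T=7, G+C=4 → Tm = 2(7)+4(4) = 30°C
Primer 2: A+T=5, G+C=15 → Tm = 2(5)+4(15) = 70°C
30°C vs 70°C → primer 2 is higher.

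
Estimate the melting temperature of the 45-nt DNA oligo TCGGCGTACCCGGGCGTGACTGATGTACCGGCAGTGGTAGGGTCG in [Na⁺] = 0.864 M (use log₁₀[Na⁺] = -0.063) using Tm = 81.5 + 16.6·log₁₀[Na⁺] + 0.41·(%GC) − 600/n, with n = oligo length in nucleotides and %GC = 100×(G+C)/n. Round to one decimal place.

94.5°C

Length n = 45. Counting bases: T=9, A=6, C=11, G=19
G+C = 30, so %GC = 30/45 × 100 = 66.667%
Salt term: 16.6 × (-0.063) = -1.046
GC term: 0.41 × 66.667 = 27.333; length term: −600/45 = −13.333
Tm = 81.5 + (-1.046) + 27.333 − 13.333 = 94.454 → 94.5°C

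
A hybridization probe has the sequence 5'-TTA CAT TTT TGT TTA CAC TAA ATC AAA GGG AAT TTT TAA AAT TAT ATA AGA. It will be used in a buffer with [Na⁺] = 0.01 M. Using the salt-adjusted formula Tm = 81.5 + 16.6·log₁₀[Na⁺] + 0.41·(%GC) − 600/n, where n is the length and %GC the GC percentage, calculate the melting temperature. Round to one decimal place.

Length n = 51. Counting bases: T=21, A=21, G=5, C=4
G+C = 9, so %GC = 9/51 × 100 = 17.647%
Salt term: 16.6 × (-2) = -33.2
GC term: 0.41 × 17.647 = 7.235; length term: −600/51 = −11.765
Tm = 81.5 + (-33.2) + 7.235 − 11.765 = 43.77 → 43.8°C

43.8°C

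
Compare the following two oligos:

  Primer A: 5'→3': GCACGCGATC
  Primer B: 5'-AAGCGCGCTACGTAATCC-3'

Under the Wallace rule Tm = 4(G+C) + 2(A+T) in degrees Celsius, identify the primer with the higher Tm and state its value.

Primer A: A+T=3, G+C=7 → Tm = 2(3)+4(7) = 34°C
Primer B: A+T=8, G+C=10 → Tm = 2(8)+4(10) = 56°C
34°C vs 56°C → primer B is higher.

Primer B, 56°C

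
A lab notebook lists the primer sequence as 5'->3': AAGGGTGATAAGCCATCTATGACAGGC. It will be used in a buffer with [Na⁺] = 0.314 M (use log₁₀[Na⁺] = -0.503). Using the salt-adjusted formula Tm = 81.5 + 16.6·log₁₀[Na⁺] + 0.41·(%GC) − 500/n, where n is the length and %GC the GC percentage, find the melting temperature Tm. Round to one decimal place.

Length n = 27. T=5, C=5, A=9, G=8
G+C = 13, so %GC = 13/27 × 100 = 48.148%
Salt term: 16.6 × (-0.503) = -8.35
GC term: 0.41 × 48.148 = 19.741; length term: −500/27 = −18.519
Tm = 81.5 + (-8.35) + 19.741 − 18.519 = 74.372 → 74.4°C

74.4°C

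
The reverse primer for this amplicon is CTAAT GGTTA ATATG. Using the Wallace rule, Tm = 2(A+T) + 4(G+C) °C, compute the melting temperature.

Base counts: A=5, G=3, T=6, C=1
A+T = 11, G+C = 4
Tm = 2(11) + 4(4) = 22 + 16 = 38°C

38°C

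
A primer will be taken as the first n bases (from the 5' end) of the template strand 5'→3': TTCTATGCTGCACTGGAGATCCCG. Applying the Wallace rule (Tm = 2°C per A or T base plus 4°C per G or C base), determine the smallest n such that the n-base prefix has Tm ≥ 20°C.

n = 8

First 7 bases: TTCTATG → Tm = 18°C (< 20°C)
First 8 bases: TTCTATGC → Tm = 22°C (≥ 20°C)
Since every base adds ≥2°C, Tm only increases with n, so the threshold is first crossed at n = 8.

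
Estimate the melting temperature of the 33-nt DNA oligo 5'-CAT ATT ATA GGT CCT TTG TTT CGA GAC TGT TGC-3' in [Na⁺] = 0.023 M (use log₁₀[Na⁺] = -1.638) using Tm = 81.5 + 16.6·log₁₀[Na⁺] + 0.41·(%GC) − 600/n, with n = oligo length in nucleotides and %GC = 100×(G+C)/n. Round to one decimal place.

52.3°C

Length n = 33. Scanning the sequence gives A=6, C=6, T=14, G=7.
G+C = 13, so %GC = 13/33 × 100 = 39.394%
Salt term: 16.6 × (-1.638) = -27.191
GC term: 0.41 × 39.394 = 16.152; length term: −600/33 = −18.182
Tm = 81.5 + (-27.191) + 16.152 − 18.182 = 52.279 → 52.3°C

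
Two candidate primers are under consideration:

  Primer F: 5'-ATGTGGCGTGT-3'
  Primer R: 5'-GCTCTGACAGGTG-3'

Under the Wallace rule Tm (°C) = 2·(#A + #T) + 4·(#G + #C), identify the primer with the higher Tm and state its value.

Primer F: A+T=5, G+C=6 → Tm = 2(5)+4(6) = 34°C
Primer R: A+T=5, G+C=8 → Tm = 2(5)+4(8) = 42°C
34°C vs 42°C → primer R is higher.

Primer R, 42°C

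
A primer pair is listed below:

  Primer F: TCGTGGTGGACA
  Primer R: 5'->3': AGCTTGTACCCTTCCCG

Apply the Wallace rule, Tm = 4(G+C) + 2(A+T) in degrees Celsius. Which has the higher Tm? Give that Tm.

Primer F: A+T=5, G+C=7 → Tm = 2(5)+4(7) = 38°C
Primer R: A+T=7, G+C=10 → Tm = 2(7)+4(10) = 54°C
38°C vs 54°C → primer R is higher.

Primer R, 54°C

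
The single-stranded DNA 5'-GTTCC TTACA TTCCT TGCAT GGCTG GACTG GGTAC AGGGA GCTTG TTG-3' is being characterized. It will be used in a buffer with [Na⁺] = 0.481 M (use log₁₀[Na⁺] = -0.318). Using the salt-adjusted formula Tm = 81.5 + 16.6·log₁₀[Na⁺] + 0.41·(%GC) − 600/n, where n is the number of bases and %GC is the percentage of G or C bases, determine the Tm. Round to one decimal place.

85.1°C

Length n = 48. Scanning the sequence gives C=10, G=15, T=16, A=7.
G+C = 25, so %GC = 25/48 × 100 = 52.083%
Salt term: 16.6 × (-0.318) = -5.279
GC term: 0.41 × 52.083 = 21.354; length term: −600/48 = −12.5
Tm = 81.5 + (-5.279) + 21.354 − 12.5 = 85.075 → 85.1°C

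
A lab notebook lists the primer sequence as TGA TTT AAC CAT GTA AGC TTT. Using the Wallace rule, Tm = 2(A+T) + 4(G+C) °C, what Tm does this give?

G=3, A=6, T=9, C=3
So N_AT = 15 and N_GC = 6.
Tm = 4·6 + 2·15 = 24 + 30 = 54°C

54°C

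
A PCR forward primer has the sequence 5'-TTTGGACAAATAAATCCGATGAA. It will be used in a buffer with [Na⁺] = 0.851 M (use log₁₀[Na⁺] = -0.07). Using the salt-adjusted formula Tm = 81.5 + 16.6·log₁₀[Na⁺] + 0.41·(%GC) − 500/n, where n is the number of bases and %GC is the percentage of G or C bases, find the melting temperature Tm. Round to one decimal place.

71.1°C

Length n = 23. Base counts: G=4, C=3, A=10, T=6
G+C = 7, so %GC = 7/23 × 100 = 30.435%
Salt term: 16.6 × (-0.07) = -1.162
GC term: 0.41 × 30.435 = 12.478; length term: −500/23 = −21.739
Tm = 81.5 + (-1.162) + 12.478 − 21.739 = 71.077 → 71.1°C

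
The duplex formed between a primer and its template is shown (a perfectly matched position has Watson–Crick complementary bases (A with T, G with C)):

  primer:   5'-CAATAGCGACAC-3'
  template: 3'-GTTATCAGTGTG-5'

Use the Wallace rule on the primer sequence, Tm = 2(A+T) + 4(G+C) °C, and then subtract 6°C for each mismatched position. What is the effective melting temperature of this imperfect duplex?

24°C

Primer base counts: A=5, T=1, G=2, C=4 → A+T=6, G+C=6
Perfect-match Tm = 2(6) + 4(6) = 12 + 24 = 36°C
Mismatches (positions where the bases are not complementary): 2 (at positions 7, 8)
Effective Tm = 36 − 2×6 = 36 − 12 = 24°C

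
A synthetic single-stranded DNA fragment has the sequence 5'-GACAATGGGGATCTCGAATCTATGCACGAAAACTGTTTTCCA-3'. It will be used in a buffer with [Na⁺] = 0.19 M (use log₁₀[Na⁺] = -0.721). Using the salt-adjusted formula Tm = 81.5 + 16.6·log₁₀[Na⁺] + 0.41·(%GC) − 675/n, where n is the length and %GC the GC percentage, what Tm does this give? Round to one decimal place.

Length n = 42. A=13, T=11, C=9, G=9
G+C = 18, so %GC = 18/42 × 100 = 42.857%
Salt term: 16.6 × (-0.721) = -11.969
GC term: 0.41 × 42.857 = 17.571; length term: −675/42 = −16.071
Tm = 81.5 + (-11.969) + 17.571 − 16.071 = 71.031 → 71.0°C

71.0°C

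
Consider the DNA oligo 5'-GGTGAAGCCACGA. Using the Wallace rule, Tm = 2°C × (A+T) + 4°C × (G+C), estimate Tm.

42°C

C=3, T=1, A=4, G=5
AT pairs contribute 5, GC pairs contribute 8.
Tm = 2×5 + 4×8 = 42°C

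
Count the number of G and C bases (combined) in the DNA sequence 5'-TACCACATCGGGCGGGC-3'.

12

Base counts: T=2, A=3, C=6, G=6
G+C = 6 + 6 = 12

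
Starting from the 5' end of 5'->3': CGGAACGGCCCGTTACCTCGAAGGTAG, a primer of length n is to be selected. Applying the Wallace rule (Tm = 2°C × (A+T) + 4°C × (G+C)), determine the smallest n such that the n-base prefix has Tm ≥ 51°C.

n = 16

First 15 bases: CGGAACGGCCCGTTA → Tm = 50°C (< 51°C)
First 16 bases: CGGAACGGCCCGTTAC → Tm = 54°C (≥ 51°C)
Each additional base adds 2°C (A/T) or 4°C (G/C), so Tm is non-decreasing in n; n = 16 is the first length to reach 51°C.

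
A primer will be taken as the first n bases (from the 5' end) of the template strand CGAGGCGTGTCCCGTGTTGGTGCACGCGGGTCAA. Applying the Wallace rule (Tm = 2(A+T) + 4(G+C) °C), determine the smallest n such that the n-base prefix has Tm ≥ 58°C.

n = 17

First 16 bases: CGAGGCGTGTCCCGTG → Tm = 56°C (< 58°C)
First 17 bases: CGAGGCGTGTCCCGTGT → Tm = 58°C (≥ 58°C)
Since every base adds ≥2°C, Tm only increases with n, so the threshold is first crossed at n = 17.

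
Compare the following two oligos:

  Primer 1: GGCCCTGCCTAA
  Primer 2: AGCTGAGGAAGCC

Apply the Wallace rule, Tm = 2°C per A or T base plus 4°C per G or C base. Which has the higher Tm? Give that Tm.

Primer 2, 42°C

Primer 1: A+T=4, G+C=8 → Tm = 2(4)+4(8) = 40°C
Primer 2: A+T=5, G+C=8 → Tm = 2(5)+4(8) = 42°C
40°C vs 42°C → primer 2 is higher.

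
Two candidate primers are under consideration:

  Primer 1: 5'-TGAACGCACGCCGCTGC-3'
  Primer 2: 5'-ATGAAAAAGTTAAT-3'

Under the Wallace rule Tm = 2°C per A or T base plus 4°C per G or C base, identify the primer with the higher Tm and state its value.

Primer 1: A+T=5, G+C=12 → Tm = 2(5)+4(12) = 58°C
Primer 2: A+T=12, G+C=2 → Tm = 2(12)+4(2) = 32°C
58°C vs 32°C → primer 1 is higher.

Primer 1, 58°C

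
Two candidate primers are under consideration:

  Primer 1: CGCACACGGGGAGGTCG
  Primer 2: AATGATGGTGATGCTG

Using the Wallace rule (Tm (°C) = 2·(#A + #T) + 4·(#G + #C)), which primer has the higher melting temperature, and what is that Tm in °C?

Primer 1: A+T=4, G+C=13 → Tm = 2(4)+4(13) = 60°C
Primer 2: A+T=9, G+C=7 → Tm = 2(9)+4(7) = 46°C
60°C vs 46°C → primer 1 is higher.

Primer 1, 60°C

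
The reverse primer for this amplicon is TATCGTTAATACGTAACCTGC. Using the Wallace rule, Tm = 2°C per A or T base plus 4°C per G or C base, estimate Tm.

Scanning the sequence gives A=6, T=7, C=5, G=3.
A+T = 13, G+C = 8
Tm = 4·8 + 2·13 = 32 + 26 = 58°C

58°C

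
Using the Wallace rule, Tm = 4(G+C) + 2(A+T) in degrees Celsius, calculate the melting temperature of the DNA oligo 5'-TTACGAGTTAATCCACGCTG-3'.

Base counts: G=4, A=5, C=5, T=6
A+T = 11, G+C = 9
Tm = 4·9 + 2·11 = 36 + 22 = 58°C

58°C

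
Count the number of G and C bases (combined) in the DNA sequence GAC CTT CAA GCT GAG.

Counting bases: G=4, T=3, C=4, A=4
G+C = 4 + 4 = 8

8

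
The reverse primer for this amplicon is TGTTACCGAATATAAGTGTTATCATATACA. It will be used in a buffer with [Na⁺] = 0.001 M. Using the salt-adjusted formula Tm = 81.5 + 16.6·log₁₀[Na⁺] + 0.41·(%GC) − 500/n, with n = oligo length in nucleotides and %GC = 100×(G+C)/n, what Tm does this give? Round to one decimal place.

Length n = 30. Counting bases: C=4, G=4, T=11, A=11
G+C = 8, so %GC = 8/30 × 100 = 26.667%
Salt term: 16.6 × (-3) = -49.8
GC term: 0.41 × 26.667 = 10.933; length term: −500/30 = −16.667
Tm = 81.5 + (-49.8) + 10.933 − 16.667 = 25.966 → 26.0°C

26.0°C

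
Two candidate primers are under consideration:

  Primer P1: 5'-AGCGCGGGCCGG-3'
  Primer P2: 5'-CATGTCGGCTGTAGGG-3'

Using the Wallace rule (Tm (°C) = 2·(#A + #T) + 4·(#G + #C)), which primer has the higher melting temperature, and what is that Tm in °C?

Primer P2, 52°C

Primer P1: A+T=1, G+C=11 → Tm = 2(1)+4(11) = 46°C
Primer P2: A+T=6, G+C=10 → Tm = 2(6)+4(10) = 52°C
46°C vs 52°C → primer P2 is higher.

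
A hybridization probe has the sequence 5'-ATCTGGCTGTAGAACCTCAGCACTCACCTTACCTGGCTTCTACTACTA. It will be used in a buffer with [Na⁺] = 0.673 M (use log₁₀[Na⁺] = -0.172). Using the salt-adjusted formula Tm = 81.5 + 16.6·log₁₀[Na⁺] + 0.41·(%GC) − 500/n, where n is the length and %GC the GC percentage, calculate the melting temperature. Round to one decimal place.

Length n = 48. Base counts: C=16, T=14, A=11, G=7
G+C = 23, so %GC = 23/48 × 100 = 47.917%
Salt term: 16.6 × (-0.172) = -2.855
GC term: 0.41 × 47.917 = 19.646; length term: −500/48 = −10.417
Tm = 81.5 + (-2.855) + 19.646 − 10.417 = 87.874 → 87.9°C

87.9°C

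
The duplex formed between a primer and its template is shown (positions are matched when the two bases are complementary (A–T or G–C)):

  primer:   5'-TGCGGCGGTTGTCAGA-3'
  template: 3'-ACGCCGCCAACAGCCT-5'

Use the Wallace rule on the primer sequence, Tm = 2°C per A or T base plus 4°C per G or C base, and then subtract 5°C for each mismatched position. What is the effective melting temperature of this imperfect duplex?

47°C

Primer base counts: A=2, T=4, G=7, C=3 → A+T=6, G+C=10
Perfect-match Tm = 2(6) + 4(10) = 12 + 40 = 52°C
Mismatches (positions where the bases are not complementary): 1 (at position 14)
Effective Tm = 52 − 1×5 = 52 − 5 = 47°C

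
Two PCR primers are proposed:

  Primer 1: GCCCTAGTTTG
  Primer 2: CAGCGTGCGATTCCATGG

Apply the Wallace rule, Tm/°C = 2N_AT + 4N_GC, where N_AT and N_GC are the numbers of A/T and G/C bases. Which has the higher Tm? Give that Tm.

Primer 2, 58°C

Primer 1: A+T=5, G+C=6 → Tm = 2(5)+4(6) = 34°C
Primer 2: A+T=7, G+C=11 → Tm = 2(7)+4(11) = 58°C
34°C vs 58°C → primer 2 is higher.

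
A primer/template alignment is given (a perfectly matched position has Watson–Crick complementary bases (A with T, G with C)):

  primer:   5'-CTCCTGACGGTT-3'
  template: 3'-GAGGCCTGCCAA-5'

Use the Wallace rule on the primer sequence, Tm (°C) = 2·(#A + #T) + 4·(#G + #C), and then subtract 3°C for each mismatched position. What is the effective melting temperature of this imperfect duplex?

Primer base counts: A=1, T=4, G=3, C=4 → A+T=5, G+C=7
Perfect-match Tm = 2(5) + 4(7) = 10 + 28 = 38°C
Mismatches (positions where the bases are not complementary): 1 (at position 5)
Effective Tm = 38 − 1×3 = 38 − 3 = 35°C

35°C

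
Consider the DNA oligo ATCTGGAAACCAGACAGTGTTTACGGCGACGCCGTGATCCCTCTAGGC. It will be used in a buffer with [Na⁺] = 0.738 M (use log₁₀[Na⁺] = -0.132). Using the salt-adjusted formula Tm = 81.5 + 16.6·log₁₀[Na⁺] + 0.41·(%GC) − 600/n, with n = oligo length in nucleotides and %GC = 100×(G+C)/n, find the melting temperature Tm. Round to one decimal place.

89.9°C

Length n = 48. Scanning the sequence gives T=10, G=13, A=11, C=14.
G+C = 27, so %GC = 27/48 × 100 = 56.25%
Salt term: 16.6 × (-0.132) = -2.191
GC term: 0.41 × 56.25 = 23.062; length term: −600/48 = −12.5
Tm = 81.5 + (-2.191) + 23.062 − 12.5 = 89.871 → 89.9°C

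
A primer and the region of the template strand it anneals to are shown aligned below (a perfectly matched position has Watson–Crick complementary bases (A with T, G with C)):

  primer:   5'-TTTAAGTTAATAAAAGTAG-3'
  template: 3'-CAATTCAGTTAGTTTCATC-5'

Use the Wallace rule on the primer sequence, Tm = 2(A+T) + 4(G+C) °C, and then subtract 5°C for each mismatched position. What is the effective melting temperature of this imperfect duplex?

Primer base counts: A=9, T=7, G=3, C=0 → A+T=16, G+C=3
Perfect-match Tm = 2(16) + 4(3) = 32 + 12 = 44°C
Mismatches (positions where the bases are not complementary): 3 (at positions 1, 8, 12)
Effective Tm = 44 − 3×5 = 44 − 15 = 29°C

29°C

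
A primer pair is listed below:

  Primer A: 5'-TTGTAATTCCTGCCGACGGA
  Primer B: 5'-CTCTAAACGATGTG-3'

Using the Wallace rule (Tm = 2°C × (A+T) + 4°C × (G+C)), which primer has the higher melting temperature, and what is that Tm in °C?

Primer A: A+T=10, G+C=10 → Tm = 2(10)+4(10) = 60°C
Primer B: A+T=8, G+C=6 → Tm = 2(8)+4(6) = 40°C
60°C vs 40°C → primer A is higher.

Primer A, 60°C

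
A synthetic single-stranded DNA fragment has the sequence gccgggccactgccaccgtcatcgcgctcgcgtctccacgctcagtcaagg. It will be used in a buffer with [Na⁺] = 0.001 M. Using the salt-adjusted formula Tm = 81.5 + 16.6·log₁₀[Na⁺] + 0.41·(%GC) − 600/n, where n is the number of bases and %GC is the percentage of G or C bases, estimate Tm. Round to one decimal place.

Length n = 51. C=22, T=8, G=14, A=7
G+C = 36, so %GC = 36/51 × 100 = 70.588%
Salt term: 16.6 × (-3) = -49.8
GC term: 0.41 × 70.588 = 28.941; length term: −600/51 = −11.765
Tm = 81.5 + (-49.8) + 28.941 − 11.765 = 48.876 → 48.9°C

48.9°C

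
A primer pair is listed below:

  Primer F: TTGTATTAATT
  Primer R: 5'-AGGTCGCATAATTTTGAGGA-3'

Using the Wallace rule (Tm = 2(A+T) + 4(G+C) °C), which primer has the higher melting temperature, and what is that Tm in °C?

Primer F: A+T=10, G+C=1 → Tm = 2(10)+4(1) = 24°C
Primer R: A+T=12, G+C=8 → Tm = 2(12)+4(8) = 56°C
24°C vs 56°C → primer R is higher.

Primer R, 56°C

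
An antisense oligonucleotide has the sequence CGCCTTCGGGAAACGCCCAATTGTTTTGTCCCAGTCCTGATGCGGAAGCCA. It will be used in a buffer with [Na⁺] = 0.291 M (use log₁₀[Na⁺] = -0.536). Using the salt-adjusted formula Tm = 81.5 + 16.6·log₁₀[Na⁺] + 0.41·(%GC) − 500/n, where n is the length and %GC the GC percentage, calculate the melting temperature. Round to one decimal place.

Length n = 51. G=13, T=12, C=16, A=10
G+C = 29, so %GC = 29/51 × 100 = 56.863%
Salt term: 16.6 × (-0.536) = -8.898
GC term: 0.41 × 56.863 = 23.314; length term: −500/51 = −9.804
Tm = 81.5 + (-8.898) + 23.314 − 9.804 = 86.112 → 86.1°C

86.1°C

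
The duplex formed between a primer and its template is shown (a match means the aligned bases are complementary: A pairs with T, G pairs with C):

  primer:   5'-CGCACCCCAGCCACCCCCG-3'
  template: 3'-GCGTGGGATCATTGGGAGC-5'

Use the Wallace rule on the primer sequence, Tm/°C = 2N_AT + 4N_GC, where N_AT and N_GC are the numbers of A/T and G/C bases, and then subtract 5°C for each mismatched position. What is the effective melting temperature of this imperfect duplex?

Primer base counts: A=3, T=0, G=3, C=13 → A+T=3, G+C=16
Perfect-match Tm = 2(3) + 4(16) = 6 + 64 = 70°C
Mismatches (positions where the bases are not complementary): 4 (at positions 8, 11, 12, 17)
Effective Tm = 70 − 4×5 = 70 − 20 = 50°C

50°C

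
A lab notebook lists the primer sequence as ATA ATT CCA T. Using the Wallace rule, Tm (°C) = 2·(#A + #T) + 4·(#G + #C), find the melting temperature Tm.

Scanning the sequence gives A=4, T=4, G=0, C=2.
AT pairs contribute 8, GC pairs contribute 2.
Tm = 4·2 + 2·8 = 8 + 16 = 24°C

24°C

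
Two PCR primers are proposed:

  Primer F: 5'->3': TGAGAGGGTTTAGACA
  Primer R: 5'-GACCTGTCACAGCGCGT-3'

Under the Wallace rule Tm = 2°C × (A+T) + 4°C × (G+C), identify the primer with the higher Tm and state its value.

Primer R, 56°C

Primer F: A+T=9, G+C=7 → Tm = 2(9)+4(7) = 46°C
Primer R: A+T=6, G+C=11 → Tm = 2(6)+4(11) = 56°C
46°C vs 56°C → primer R is higher.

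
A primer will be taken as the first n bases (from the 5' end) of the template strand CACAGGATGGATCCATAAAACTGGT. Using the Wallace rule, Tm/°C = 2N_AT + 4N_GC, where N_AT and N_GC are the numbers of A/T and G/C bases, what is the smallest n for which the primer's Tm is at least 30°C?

n = 10

First 9 bases: CACAGGATG → Tm = 28°C (< 30°C)
First 10 bases: CACAGGATGG → Tm = 32°C (≥ 30°C)
Each additional base adds 2°C (A/T) or 4°C (G/C), so Tm is non-decreasing in n; n = 10 is the first length to reach 30°C.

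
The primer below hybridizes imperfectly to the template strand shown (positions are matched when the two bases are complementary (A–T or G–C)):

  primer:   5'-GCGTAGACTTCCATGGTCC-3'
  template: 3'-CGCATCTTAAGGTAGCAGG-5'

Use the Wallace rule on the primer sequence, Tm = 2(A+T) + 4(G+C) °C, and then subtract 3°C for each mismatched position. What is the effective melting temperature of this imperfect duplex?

Primer base counts: A=3, T=5, G=5, C=6 → A+T=8, G+C=11
Perfect-match Tm = 2(8) + 4(11) = 16 + 44 = 60°C
Mismatches (positions where the bases are not complementary): 2 (at positions 8, 15)
Effective Tm = 60 − 2×3 = 60 − 6 = 54°C

54°C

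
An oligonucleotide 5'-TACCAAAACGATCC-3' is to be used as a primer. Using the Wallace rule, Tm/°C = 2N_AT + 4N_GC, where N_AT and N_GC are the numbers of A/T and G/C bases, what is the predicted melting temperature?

40°C

T=2, C=5, G=1, A=6
AT pairs contribute 8, GC pairs contribute 6.
Tm = 2(8) + 4(6) = 16 + 24 = 40°C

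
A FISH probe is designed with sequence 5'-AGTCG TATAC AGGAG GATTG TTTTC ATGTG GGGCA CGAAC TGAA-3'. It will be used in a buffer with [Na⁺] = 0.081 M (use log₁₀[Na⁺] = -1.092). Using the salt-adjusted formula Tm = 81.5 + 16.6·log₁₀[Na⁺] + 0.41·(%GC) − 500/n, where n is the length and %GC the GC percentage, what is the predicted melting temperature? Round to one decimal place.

Length n = 44. Scanning the sequence gives A=12, G=14, T=12, C=6.
G+C = 20, so %GC = 20/44 × 100 = 45.455%
Salt term: 16.6 × (-1.092) = -18.127
GC term: 0.41 × 45.455 = 18.637; length term: −500/44 = −11.364
Tm = 81.5 + (-18.127) + 18.637 − 11.364 = 70.646 → 70.6°C

70.6°C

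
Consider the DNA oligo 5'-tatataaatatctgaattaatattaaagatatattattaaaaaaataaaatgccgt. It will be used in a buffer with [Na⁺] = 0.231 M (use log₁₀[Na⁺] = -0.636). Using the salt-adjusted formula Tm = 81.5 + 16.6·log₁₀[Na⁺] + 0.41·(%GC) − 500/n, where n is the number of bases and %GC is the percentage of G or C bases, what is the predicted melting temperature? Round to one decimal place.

67.1°C

Length n = 56. G=4, T=20, A=29, C=3
G+C = 7, so %GC = 7/56 × 100 = 12.5%
Salt term: 16.6 × (-0.636) = -10.558
GC term: 0.41 × 12.5 = 5.125; length term: −500/56 = −8.929
Tm = 81.5 + (-10.558) + 5.125 − 8.929 = 67.138 → 67.1°C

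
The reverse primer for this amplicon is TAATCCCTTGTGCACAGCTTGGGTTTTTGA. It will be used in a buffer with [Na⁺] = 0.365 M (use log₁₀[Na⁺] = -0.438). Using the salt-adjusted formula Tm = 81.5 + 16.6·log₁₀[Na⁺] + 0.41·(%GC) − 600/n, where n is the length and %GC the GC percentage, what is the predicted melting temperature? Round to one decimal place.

Length n = 30. T=12, A=5, C=6, G=7
G+C = 13, so %GC = 13/30 × 100 = 43.333%
Salt term: 16.6 × (-0.438) = -7.271
GC term: 0.41 × 43.333 = 17.767; length term: −600/30 = −20
Tm = 81.5 + (-7.271) + 17.767 − 20 = 71.996 → 72.0°C

72.0°C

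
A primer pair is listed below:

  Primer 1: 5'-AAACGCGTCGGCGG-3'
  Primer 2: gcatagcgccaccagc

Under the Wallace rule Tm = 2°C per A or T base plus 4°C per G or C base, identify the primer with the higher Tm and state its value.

Primer 1: A+T=4, G+C=10 → Tm = 2(4)+4(10) = 48°C
Primer 2: A+T=5, G+C=11 → Tm = 2(5)+4(11) = 54°C
48°C vs 54°C → primer 2 is higher.

Primer 2, 54°C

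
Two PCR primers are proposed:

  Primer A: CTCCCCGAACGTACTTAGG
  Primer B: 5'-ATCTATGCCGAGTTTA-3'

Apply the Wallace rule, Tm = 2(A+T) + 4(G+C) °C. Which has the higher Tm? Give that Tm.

Primer A: A+T=8, G+C=11 → Tm = 2(8)+4(11) = 60°C
Primer B: A+T=10, G+C=6 → Tm = 2(10)+4(6) = 44°C
60°C vs 44°C → primer A is higher.

Primer A, 60°C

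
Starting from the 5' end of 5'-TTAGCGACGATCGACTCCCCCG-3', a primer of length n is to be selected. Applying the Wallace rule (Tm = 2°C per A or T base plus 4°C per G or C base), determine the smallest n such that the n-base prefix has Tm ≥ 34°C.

First 11 bases: TTAGCGACGAT → Tm = 32°C (< 34°C)
First 12 bases: TTAGCGACGATC → Tm = 36°C (≥ 34°C)
Each additional base adds 2°C (A/T) or 4°C (G/C), so Tm is non-decreasing in n; n = 12 is the first length to reach 34°C.

n = 12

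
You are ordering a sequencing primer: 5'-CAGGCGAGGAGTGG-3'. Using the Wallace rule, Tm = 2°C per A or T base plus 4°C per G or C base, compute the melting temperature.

48°C

Counting bases: T=1, G=8, C=2, A=3
So N_AT = 4 and N_GC = 10.
Tm = 2(4) + 4(10) = 8 + 40 = 48°C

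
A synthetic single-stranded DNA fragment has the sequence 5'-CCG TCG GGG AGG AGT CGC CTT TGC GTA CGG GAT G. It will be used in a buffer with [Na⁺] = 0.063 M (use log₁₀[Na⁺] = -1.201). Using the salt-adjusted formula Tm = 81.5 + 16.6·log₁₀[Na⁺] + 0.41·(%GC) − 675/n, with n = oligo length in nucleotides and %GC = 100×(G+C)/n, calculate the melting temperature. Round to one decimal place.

Length n = 34. Base counts: G=15, T=7, A=4, C=8
G+C = 23, so %GC = 23/34 × 100 = 67.647%
Salt term: 16.6 × (-1.201) = -19.937
GC term: 0.41 × 67.647 = 27.735; length term: −675/34 = −19.853
Tm = 81.5 + (-19.937) + 27.735 − 19.853 = 69.445 → 69.4°C

69.4°C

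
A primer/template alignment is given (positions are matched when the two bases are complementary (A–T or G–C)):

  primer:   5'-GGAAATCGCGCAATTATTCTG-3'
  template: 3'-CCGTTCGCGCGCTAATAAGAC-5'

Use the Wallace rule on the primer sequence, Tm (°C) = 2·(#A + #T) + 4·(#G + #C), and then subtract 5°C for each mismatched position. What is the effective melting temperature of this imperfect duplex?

Primer base counts: A=6, T=6, G=5, C=4 → A+T=12, G+C=9
Perfect-match Tm = 2(12) + 4(9) = 24 + 36 = 60°C
Mismatches (positions where the bases are not complementary): 3 (at positions 3, 6, 12)
Effective Tm = 60 − 3×5 = 60 − 15 = 45°C

45°C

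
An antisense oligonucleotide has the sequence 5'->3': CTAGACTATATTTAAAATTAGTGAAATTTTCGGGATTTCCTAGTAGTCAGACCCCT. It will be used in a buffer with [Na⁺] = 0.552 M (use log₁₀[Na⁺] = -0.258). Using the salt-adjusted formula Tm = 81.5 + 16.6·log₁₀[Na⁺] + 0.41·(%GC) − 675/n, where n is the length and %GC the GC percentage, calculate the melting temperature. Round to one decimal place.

79.1°C

Length n = 56. Base counts: G=9, C=10, T=20, A=17
G+C = 19, so %GC = 19/56 × 100 = 33.929%
Salt term: 16.6 × (-0.258) = -4.283
GC term: 0.41 × 33.929 = 13.911; length term: −675/56 = −12.054
Tm = 81.5 + (-4.283) + 13.911 − 12.054 = 79.074 → 79.1°C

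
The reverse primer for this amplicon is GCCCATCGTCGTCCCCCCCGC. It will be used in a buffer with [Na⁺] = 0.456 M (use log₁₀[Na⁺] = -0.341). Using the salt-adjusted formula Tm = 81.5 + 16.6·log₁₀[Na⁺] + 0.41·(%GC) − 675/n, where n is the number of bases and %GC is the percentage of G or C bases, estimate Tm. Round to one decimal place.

Length n = 21. Scanning the sequence gives C=13, G=4, T=3, A=1.
G+C = 17, so %GC = 17/21 × 100 = 80.952%
Salt term: 16.6 × (-0.341) = -5.661
GC term: 0.41 × 80.952 = 33.19; length term: −675/21 = −32.143
Tm = 81.5 + (-5.661) + 33.19 − 32.143 = 76.886 → 76.9°C

76.9°C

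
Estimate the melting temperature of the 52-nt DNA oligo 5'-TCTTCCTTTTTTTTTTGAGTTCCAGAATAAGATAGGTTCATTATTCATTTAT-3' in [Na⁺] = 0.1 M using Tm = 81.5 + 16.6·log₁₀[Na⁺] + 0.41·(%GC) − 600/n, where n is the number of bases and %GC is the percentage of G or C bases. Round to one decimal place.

63.6°C

Length n = 52. Scanning the sequence gives T=27, G=6, A=12, C=7.
G+C = 13, so %GC = 13/52 × 100 = 25%
Salt term: 16.6 × (-1) = -16.6
GC term: 0.41 × 25 = 10.25; length term: −600/52 = −11.538
Tm = 81.5 + (-16.6) + 10.25 − 11.538 = 63.612 → 63.6°C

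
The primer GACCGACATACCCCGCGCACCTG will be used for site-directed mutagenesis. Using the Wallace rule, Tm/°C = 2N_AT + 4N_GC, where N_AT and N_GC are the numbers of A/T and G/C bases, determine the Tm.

Scanning the sequence gives C=11, A=5, T=2, G=5.
A+T = 7, G+C = 16
Tm = 2×7 + 4×16 = 78°C

78°C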